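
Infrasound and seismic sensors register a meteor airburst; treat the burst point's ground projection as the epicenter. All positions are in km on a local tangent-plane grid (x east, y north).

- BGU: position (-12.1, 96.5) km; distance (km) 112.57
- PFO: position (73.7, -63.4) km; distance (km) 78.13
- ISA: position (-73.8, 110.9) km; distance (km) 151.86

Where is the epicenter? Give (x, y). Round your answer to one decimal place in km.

14.0 km east, -13.0 km north

Circle about each station: (x + 12.1)² + (y − 96.5)² = 112.57²; (x − 73.7)² + (y + 63.4)² = 78.13²; (x + 73.8)² + (y − 110.9)² = 151.86².
Subtracting pairs of circle equations eliminates x²+y² and gives linear equations (the radical axes):
171.6 x − 319.8 y = 6560.30
-123.4 x + 28.8 y = -2102.86
Solving the 2×2 system: x ≈ 14.0, y ≈ -13.0 km.
Check against BGU (with the unrounded x, y): √((x + 12.1)²+(y − 96.5)²) = 112.57 ≈ 112.57 km. ✓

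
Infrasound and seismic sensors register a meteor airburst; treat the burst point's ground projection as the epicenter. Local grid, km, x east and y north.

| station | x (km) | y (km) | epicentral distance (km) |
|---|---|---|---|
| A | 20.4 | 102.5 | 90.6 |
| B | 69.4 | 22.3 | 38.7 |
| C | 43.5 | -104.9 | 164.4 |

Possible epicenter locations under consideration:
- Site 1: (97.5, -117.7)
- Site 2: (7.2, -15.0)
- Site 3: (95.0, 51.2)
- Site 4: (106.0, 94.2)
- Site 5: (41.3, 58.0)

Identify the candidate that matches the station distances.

Site 3

For each candidate, compare |candidate − station| to the reported distance:
Site 1: residuals A 142.7, B 104.1, C 108.9 → max 142.7 km
Site 2: residuals A 27.6, B 33.8, C 67.4 → max 67.4 km
Site 3: residuals A 0.1, B 0.1, C 0.0 → max 0.1 km
Site 4: residuals A 4.6, B 42.0, C 44.3 → max 44.3 km
Site 5: residuals A 41.4, B 6.7, C 1.5 → max 41.4 km
Only Site 3 has all residuals ≈ 0.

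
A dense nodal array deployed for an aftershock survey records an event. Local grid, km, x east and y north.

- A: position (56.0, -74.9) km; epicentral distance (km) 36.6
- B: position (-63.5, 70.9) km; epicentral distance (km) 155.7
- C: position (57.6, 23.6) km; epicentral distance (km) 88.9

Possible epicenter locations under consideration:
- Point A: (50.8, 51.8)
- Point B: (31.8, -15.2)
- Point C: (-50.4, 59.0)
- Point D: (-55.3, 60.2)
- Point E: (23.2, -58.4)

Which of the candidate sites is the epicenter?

For each candidate, compare |candidate − station| to the reported distance:
Point A: residuals A 90.2, B 39.8, C 59.9 → max 90.2 km
Point B: residuals A 27.8, B 27.3, C 42.3 → max 42.3 km
Point C: residuals A 134.4, B 138.0, C 24.8 → max 138.0 km
Point D: residuals A 138.4, B 142.2, C 29.8 → max 142.2 km
Point E: residuals A 0.1, B 0.0, C 0.0 → max 0.1 km
Only Point E has all residuals ≈ 0.

Point E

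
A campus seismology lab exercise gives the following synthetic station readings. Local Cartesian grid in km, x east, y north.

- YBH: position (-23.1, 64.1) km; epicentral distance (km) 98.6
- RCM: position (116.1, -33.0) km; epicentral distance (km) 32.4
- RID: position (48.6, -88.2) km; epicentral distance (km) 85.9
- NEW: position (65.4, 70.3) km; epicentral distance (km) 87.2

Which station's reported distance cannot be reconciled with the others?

Solve using three stations at a time. Using RCM, RID, NEW (subtract circle equations pairwise → linear system) gives (x, y) ≈ (90.5, -13.2).
Distances from that point to each station vs reported:
  YBH: calculated 137.4 vs reported 98.6 → residual 38.8 km
  RCM: calculated 32.4 vs reported 32.4 → residual 0.0 km
  RID: calculated 85.9 vs reported 85.9 → residual 0.0 km
  NEW: calculated 87.2 vs reported 87.2 → residual 0.0 km
RCM, RID, NEW are mutually consistent (residuals ≈ 0); YBH is off by 38.8 km.

YBH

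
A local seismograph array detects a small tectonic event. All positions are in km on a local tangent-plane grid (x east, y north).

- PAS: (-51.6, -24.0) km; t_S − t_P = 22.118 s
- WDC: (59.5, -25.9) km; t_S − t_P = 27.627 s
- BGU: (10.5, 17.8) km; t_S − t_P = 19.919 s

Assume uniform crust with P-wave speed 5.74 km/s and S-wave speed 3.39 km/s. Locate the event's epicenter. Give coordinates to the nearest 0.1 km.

Distance from S−P lag: d = Δt · v_P v_S / (v_P − v_S) = Δt · (5.74·3.39)/(5.74−3.39) ≈ 8.2803·Δt.
So d_PAS = 183.14, d_WDC = 228.76, d_BGU = 164.93 km.
Circle about each station: (x + 51.6)² + (y + 24.0)² = 183.14²; (x − 59.5)² + (y + 25.9)² = 228.76²; (x − 10.5)² + (y − 17.8)² = 164.93².
Subtracting the PAS equation from the WDC and BGU equations removes the quadratic terms:
222.2 x − 3.8 y = -17818.38
124.2 x + 83.6 y = 3526.88
Solving the 2×2 system: x ≈ -77.5, y ≈ 157.3 km.
Check against PAS (with the unrounded x, y): √((x + 51.6)²+(y + 24.0)²) = 183.17 ≈ 183.14 km. ✓

-77.5 km east, 157.3 km north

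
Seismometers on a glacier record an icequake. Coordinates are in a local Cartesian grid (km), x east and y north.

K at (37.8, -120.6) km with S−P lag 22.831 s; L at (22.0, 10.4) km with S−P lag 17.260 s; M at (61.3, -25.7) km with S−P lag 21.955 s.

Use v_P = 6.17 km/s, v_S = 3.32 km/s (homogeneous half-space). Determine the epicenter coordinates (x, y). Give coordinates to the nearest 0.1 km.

(-96.5, -26.3)

Distance from S−P lag: d = Δt · v_P v_S / (v_P − v_S) = Δt · (6.17·3.32)/(6.17−3.32) ≈ 7.1875·Δt.
So d_K = 164.10, d_L = 124.06, d_M = 157.80 km.
Circle about each station: (x − 37.8)² + (y + 120.6)² = 164.10²; (x − 22.0)² + (y − 10.4)² = 124.06²; (x − 61.3)² + (y + 25.7)² = 157.80².
Subtracting pairs of circle equations eliminates x²+y² and gives linear equations (the radical axes):
-31.6 x + 262.0 y = -3843.11
47.0 x + 189.8 y = -9527.05
Solving the 2×2 system: x ≈ -96.5, y ≈ -26.3 km.
Check against K (with the unrounded x, y): √((x − 37.8)²+(y + 120.6)²) = 164.08 ≈ 164.10 km. ✓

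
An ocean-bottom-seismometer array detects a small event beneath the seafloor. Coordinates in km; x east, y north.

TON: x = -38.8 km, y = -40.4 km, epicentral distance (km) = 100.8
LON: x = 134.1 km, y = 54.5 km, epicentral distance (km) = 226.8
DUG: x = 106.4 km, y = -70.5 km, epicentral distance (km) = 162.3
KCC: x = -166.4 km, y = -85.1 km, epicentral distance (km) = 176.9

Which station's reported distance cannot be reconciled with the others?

Solve using three stations at a time. Using TON, LON, KCC (subtract circle equations pairwise → linear system) gives (x, y) ≈ (4.2, -131.3).
Distances from that point to each station vs reported:
  TON: calculated 100.6 vs reported 100.8 → residual 0.2 km
  LON: calculated 226.7 vs reported 226.8 → residual 0.1 km
  DUG: calculated 118.9 vs reported 162.3 → residual 43.4 km
  KCC: calculated 176.8 vs reported 176.9 → residual 0.1 km
TON, LON, KCC are mutually consistent (residuals ≈ 0); DUG is off by 43.4 km.

DUG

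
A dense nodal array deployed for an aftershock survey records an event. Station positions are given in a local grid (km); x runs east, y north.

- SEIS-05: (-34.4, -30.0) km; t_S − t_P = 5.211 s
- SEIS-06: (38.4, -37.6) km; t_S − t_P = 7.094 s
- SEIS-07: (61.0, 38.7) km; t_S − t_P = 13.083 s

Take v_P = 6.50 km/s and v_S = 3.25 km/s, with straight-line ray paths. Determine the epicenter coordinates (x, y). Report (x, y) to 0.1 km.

Distance from S−P lag: d = Δt · v_P v_S / (v_P − v_S) = Δt · (6.50·3.25)/(6.50−3.25) ≈ 6.5000·Δt.
So d_SEIS-05 = 33.87, d_SEIS-06 = 46.11, d_SEIS-07 = 85.04 km.
Circle about each station: (x + 34.4)² + (y + 30.0)² = 33.87²; (x − 38.4)² + (y + 37.6)² = 46.11²; (x − 61.0)² + (y − 38.7)² = 85.04².
Subtracting the SEIS-05 equation from the SEIS-06 and SEIS-07 equations removes the quadratic terms:
145.6 x − 15.2 y = -174.00
190.8 x + 137.4 y = -2949.29
Solving the 2×2 system: x ≈ -3.0, y ≈ -17.3 km.

-3.0 km east, -17.3 km north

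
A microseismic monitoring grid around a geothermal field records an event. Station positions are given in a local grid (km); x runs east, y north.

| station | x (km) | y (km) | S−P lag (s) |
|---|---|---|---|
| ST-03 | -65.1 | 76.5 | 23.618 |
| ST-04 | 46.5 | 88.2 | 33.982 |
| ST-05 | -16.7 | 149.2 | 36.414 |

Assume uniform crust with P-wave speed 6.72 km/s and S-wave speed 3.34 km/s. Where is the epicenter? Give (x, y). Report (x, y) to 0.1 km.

Distance from S−P lag: d = Δt · v_P v_S / (v_P − v_S) = Δt · (6.72·3.34)/(6.72−3.34) ≈ 6.6405·Δt.
So d_ST-03 = 156.83, d_ST-04 = 225.66, d_ST-05 = 241.81 km.
Circle about each station: (x + 65.1)² + (y − 76.5)² = 156.83²; (x − 46.5)² + (y − 88.2)² = 225.66²; (x + 16.7)² + (y − 149.2)² = 241.81².
Subtracting the ST-03 equation from the ST-04 and ST-05 equations removes the quadratic terms:
223.2 x + 23.4 y = -26475.56
96.8 x + 145.4 y = -21427.16
Solving the 2×2 system: x ≈ -110.9, y ≈ -73.5 km.
Check against ST-03 (with the unrounded x, y): √((x + 65.1)²+(y − 76.5)²) = 156.87 ≈ 156.83 km. ✓

-110.9 km east, -73.5 km north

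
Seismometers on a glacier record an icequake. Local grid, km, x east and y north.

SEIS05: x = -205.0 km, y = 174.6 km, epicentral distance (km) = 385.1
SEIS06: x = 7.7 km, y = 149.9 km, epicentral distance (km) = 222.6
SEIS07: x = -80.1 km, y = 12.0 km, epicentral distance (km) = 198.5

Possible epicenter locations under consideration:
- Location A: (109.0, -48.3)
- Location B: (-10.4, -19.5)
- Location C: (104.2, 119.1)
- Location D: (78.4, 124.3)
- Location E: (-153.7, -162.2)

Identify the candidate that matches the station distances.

Location A

For each candidate, compare |candidate − station| to the reported distance:
Location A: residuals SEIS05 0.0, SEIS06 0.0, SEIS07 0.0 → max 0.0 km
Location B: residuals SEIS05 110.2, SEIS06 52.2, SEIS07 122.0 → max 122.0 km
Location C: residuals SEIS05 71.0, SEIS06 121.3, SEIS07 14.7 → max 121.3 km
Location D: residuals SEIS05 97.3, SEIS06 147.4, SEIS07 4.2 → max 147.4 km
Location E: residuals SEIS05 44.4, SEIS06 128.8, SEIS07 9.4 → max 128.8 km
Only Location A has all residuals ≈ 0.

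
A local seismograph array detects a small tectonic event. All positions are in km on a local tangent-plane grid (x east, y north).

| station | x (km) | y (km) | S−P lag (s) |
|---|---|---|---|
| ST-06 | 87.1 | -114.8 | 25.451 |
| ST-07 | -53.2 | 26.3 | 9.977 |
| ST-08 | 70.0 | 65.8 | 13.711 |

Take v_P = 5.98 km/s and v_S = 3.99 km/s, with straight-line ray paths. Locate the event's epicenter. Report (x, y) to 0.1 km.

x ≈ -74.6 km, y ≈ 144.0 km

Distance from S−P lag: d = Δt · v_P v_S / (v_P − v_S) = Δt · (5.98·3.99)/(5.98−3.99) ≈ 11.9901·Δt.
So d_ST-06 = 305.16, d_ST-07 = 119.62, d_ST-08 = 164.40 km.
Circle about each station: (x − 87.1)² + (y + 114.8)² = 305.16²; (x + 53.2)² + (y − 26.3)² = 119.62²; (x − 70.0)² + (y − 65.8)² = 164.40².
Subtracting pairs of circle equations eliminates x²+y² and gives linear equations (the radical axes):
-280.6 x + 282.2 y = 61570.16
-34.2 x + 361.2 y = 54559.46
Solving the 2×2 system: x ≈ -74.6, y ≈ 144.0 km.
Check against ST-06 (with the unrounded x, y): √((x − 87.1)²+(y + 114.8)²) = 305.16 ≈ 305.16 km. ✓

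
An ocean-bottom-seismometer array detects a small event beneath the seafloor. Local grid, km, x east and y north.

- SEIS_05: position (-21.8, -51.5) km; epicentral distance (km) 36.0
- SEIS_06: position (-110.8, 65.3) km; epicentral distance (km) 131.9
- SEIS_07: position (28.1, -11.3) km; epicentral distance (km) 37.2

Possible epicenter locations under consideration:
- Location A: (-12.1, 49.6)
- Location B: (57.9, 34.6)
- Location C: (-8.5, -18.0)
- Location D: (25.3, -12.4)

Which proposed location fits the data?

Location C

For each candidate, compare |candidate − station| to the reported distance:
Location A: residuals SEIS_05 65.6, SEIS_06 32.0, SEIS_07 35.8 → max 65.6 km
Location B: residuals SEIS_05 81.3, SEIS_06 39.6, SEIS_07 17.5 → max 81.3 km
Location C: residuals SEIS_05 0.0, SEIS_06 0.0, SEIS_07 0.0 → max 0.0 km
Location D: residuals SEIS_05 25.2, SEIS_06 24.8, SEIS_07 34.2 → max 34.2 km
Only Location C has all residuals ≈ 0.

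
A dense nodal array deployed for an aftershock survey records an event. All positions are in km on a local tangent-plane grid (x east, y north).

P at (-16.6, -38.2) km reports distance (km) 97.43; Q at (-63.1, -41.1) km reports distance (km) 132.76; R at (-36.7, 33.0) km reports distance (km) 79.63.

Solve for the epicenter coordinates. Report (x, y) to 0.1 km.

(42.7, 39.1)

Circle about each station: (x + 16.6)² + (y + 38.2)² = 97.43²; (x + 63.1)² + (y + 41.1)² = 132.76²; (x + 36.7)² + (y − 33.0)² = 79.63².
Subtracting pairs of circle equations eliminates x²+y² and gives linear equations (the radical axes):
-93.0 x − 5.8 y = -4196.59
-40.2 x + 142.4 y = 3852.76
Solving the 2×2 system: x ≈ 42.7, y ≈ 39.1 km.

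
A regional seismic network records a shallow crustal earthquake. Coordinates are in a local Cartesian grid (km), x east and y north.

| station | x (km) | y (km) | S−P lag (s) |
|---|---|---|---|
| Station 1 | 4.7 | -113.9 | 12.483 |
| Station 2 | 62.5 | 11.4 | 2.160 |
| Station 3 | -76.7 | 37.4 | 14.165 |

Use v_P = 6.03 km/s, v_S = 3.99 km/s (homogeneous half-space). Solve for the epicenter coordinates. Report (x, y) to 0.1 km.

Distance from S−P lag: d = Δt · v_P v_S / (v_P − v_S) = Δt · (6.03·3.99)/(6.03−3.99) ≈ 11.7940·Δt.
So d_Station 1 = 147.22, d_Station 2 = 25.47, d_Station 3 = 167.06 km.
Circle about each station: (x − 4.7)² + (y + 113.9)² = 147.22²; (x − 62.5)² + (y − 11.4)² = 25.47²; (x + 76.7)² + (y − 37.4)² = 167.06².
Subtracting pairs of circle equations eliminates x²+y² and gives linear equations (the radical axes):
115.6 x + 250.6 y = 12065.92
-162.8 x + 302.6 y = -11948.97
Solving the 2×2 system: x ≈ 87.7, y ≈ 7.7 km.

x ≈ 87.7 km, y ≈ 7.7 km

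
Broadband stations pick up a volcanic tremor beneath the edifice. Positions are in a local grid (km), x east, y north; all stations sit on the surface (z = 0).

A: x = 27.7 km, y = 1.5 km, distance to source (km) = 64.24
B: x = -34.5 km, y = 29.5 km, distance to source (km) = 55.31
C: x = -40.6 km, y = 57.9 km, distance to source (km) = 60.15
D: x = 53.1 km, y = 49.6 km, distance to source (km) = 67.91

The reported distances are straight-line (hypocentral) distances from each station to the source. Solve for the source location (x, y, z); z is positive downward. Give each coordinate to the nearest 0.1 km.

Each station gives a sphere (x−x_i)² + (y−y_i)² + z² = d_i² (stations at z=0).
Subtracting the A sphere from B and C: z² cancels, leaving linear equations in x and y:
-124.4 x + 56.0 y = 2358.54
-136.6 x + 112.8 y = 4739.99
Solving: x ≈ -0.095, y ≈ 41.906 km (keep extra digits for the depth step; rounded: -0.1, 41.9).
Then from the A sphere: z² = 64.24² − (x − 27.7)² − (y − 1.5)² with x = -0.095, y = 41.906, so z ≈ 41.492 ≈ 41.5 km.

(-0.1, 41.9, 41.5)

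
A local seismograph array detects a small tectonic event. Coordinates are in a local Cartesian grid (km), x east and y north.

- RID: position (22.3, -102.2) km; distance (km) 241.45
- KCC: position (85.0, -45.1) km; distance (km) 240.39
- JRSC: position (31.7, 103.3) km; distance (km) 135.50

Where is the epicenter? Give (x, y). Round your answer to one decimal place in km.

Circle about each station: (x − 22.3)² + (y + 102.2)² = 241.45²; (x − 85.0)² + (y + 45.1)² = 240.39²; (x − 31.7)² + (y − 103.3)² = 135.50².
Subtracting the RID equation from the KCC and JRSC equations removes the quadratic terms:
125.4 x + 114.2 y = -1172.37
18.8 x + 411.0 y = 40671.50
Solving the 2×2 system: x ≈ -103.8, y ≈ 103.7 km.
Check against RID (with the unrounded x, y): √((x − 22.3)²+(y + 102.2)²) = 241.45 ≈ 241.45 km. ✓

x ≈ -103.8 km, y ≈ 103.7 km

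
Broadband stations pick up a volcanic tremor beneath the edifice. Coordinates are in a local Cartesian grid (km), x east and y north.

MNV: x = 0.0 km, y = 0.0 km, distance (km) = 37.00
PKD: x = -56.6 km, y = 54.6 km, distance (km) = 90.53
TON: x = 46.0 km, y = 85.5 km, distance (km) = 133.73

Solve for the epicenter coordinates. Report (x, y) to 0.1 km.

x ≈ -22.6 km, y ≈ -29.3 km

Circle about each station: x² + y² = 37.00²; (x + 56.6)² + (y − 54.6)² = 90.53²; (x − 46.0)² + (y − 85.5)² = 133.73².
Subtracting the MNV equation from the PKD and TON equations removes the quadratic terms:
-113.2 x + 109.2 y = -641.96
92.0 x + 171.0 y = -7088.46
Solving the 2×2 system: x ≈ -22.6, y ≈ -29.3 km.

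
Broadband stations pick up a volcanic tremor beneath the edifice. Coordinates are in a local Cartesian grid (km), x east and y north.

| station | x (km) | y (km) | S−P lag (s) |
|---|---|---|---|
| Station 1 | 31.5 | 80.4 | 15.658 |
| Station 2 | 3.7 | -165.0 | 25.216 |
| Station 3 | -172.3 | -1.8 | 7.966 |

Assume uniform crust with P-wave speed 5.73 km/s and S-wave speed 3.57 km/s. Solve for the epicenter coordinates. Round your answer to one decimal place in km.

-112.2 km east, 43.8 km north

Distance from S−P lag: d = Δt · v_P v_S / (v_P − v_S) = Δt · (5.73·3.57)/(5.73−3.57) ≈ 9.4704·Δt.
So d_Station 1 = 148.29, d_Station 2 = 238.81, d_Station 3 = 75.44 km.
Circle about each station: (x − 31.5)² + (y − 80.4)² = 148.29²; (x − 3.7)² + (y + 165.0)² = 238.81²; (x + 172.3)² + (y + 1.8)² = 75.44².
Subtracting pairs of circle equations eliminates x²+y² and gives linear equations (the radical axes):
-55.6 x − 490.8 y = -15258.01
-407.6 x − 164.4 y = 38532.85
Solving the 2×2 system: x ≈ -112.2, y ≈ 43.8 km.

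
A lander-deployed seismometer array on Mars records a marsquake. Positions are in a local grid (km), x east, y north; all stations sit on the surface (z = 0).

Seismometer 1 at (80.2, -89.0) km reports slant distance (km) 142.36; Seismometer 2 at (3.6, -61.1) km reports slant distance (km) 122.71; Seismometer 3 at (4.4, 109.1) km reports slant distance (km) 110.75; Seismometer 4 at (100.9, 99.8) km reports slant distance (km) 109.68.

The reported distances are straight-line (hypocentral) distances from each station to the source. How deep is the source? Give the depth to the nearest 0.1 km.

Each station gives a sphere (x−x_i)² + (y−y_i)² + z² = d_i² (stations at z=0).
Subtracting the Seismometer 1 sphere from Seismometer 2 and Seismometer 3: z² cancels, leaving linear equations in x and y:
-153.2 x + 55.8 y = -5398.24
-151.6 x + 396.2 y = 5569.94
Solving: x ≈ 46.892, y ≈ 32.001 km (keep extra digits for the depth step; rounded: 46.9, 32.0).
Then from the Seismometer 1 sphere: z² = 142.36² − (x − 80.2)² − (y + 89.0)² with x = 46.892, y = 32.001, so z ≈ 67.199 ≈ 67.2 km.

depth ≈ 67.2 km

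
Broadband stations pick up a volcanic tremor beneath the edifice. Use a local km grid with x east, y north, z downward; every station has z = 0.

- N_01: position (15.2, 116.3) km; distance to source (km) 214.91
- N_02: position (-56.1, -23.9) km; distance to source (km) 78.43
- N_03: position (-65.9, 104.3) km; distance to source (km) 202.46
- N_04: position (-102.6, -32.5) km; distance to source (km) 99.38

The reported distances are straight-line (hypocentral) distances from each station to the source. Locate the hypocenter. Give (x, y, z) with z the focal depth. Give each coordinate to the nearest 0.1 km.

x ≈ -27.3 km, y ≈ -93.1 km, depth ≈ 23.1 km

Each station gives a sphere (x−x_i)² + (y−y_i)² + z² = d_i² (stations at z=0).
Subtracting the N_01 sphere from N_02 and N_03: z² cancels, leaving linear equations in x and y:
-142.6 x − 280.4 y = 29996.73
-162.2 x − 24.0 y = 6660.83
Solving: x ≈ -27.290, y ≈ -93.100 km (keep extra digits for the depth step; rounded: -27.3, -93.1).
Then from the N_01 sphere: z² = 214.91² − (x − 15.2)² − (y − 116.3)² with x = -27.290, y = -93.100, so z ≈ 23.077 ≈ 23.1 km.
Check against N_04 (with the unrounded solution): distance 99.38 ≈ 99.38 km. ✓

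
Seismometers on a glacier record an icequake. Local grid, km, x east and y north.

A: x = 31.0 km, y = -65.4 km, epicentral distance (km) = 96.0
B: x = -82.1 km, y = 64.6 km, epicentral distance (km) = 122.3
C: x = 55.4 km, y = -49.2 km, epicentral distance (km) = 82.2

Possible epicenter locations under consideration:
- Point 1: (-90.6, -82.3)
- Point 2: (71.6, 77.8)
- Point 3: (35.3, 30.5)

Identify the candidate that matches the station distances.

For each candidate, compare |candidate − station| to the reported distance:
Point 1: residuals A 26.8, B 24.8, C 67.5 → max 67.5 km
Point 2: residuals A 52.8, B 32.0, C 45.8 → max 52.8 km
Point 3: residuals A 0.0, B 0.0, C 0.0 → max 0.0 km
Only Point 3 has all residuals ≈ 0.

Point 3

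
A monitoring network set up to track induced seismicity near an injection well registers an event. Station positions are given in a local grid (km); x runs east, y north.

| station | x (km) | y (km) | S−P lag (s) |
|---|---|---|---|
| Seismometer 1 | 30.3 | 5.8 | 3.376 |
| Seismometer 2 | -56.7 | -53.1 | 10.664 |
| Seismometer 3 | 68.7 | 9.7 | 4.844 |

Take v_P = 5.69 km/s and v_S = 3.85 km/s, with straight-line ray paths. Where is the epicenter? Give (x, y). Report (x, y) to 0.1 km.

x ≈ 23.4 km, y ≈ 45.4 km

Distance from S−P lag: d = Δt · v_P v_S / (v_P − v_S) = Δt · (5.69·3.85)/(5.69−3.85) ≈ 11.9057·Δt.
So d_Seismometer 1 = 40.19, d_Seismometer 2 = 126.96, d_Seismometer 3 = 57.67 km.
Circle about each station: (x − 30.3)² + (y − 5.8)² = 40.19²; (x + 56.7)² + (y + 53.1)² = 126.96²; (x − 68.7)² + (y − 9.7)² = 57.67².
Subtracting the Seismometer 1 equation from the Seismometer 2 and Seismometer 3 equations removes the quadratic terms:
-174.0 x − 117.8 y = -9420.84
76.8 x + 7.8 y = 2151.46
Solving the 2×2 system: x ≈ 23.4, y ≈ 45.4 km.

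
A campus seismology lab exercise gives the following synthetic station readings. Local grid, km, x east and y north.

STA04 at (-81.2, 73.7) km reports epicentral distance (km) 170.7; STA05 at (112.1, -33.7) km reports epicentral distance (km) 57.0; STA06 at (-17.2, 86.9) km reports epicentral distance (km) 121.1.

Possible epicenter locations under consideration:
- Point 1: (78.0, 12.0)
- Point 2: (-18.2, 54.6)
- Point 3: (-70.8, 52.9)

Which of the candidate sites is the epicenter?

Point 1

For each candidate, compare |candidate − station| to the reported distance:
Point 1: residuals STA04 0.0, STA05 0.0, STA06 0.0 → max 0.0 km
Point 2: residuals STA04 104.9, STA05 100.4, STA06 88.8 → max 104.9 km
Point 3: residuals STA04 147.4, STA05 145.4, STA06 57.6 → max 147.4 km
Only Point 1 has all residuals ≈ 0.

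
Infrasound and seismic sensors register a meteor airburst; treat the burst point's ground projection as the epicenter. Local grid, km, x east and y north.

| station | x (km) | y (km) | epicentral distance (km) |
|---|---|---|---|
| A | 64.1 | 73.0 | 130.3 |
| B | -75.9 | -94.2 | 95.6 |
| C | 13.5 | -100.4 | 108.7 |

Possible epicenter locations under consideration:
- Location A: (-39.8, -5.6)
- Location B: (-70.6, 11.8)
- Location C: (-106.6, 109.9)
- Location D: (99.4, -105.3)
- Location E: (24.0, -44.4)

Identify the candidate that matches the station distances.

Location A

For each candidate, compare |candidate − station| to the reported distance:
Location A: residuals A 0.0, B 0.1, C 0.1 → max 0.1 km
Location B: residuals A 17.7, B 10.5, C 31.5 → max 31.5 km
Location C: residuals A 44.3, B 110.8, C 133.5 → max 133.5 km
Location D: residuals A 51.5, B 80.1, C 22.7 → max 80.1 km
Location E: residuals A 6.2, B 16.0, C 51.7 → max 51.7 km
Only Location A has all residuals ≈ 0.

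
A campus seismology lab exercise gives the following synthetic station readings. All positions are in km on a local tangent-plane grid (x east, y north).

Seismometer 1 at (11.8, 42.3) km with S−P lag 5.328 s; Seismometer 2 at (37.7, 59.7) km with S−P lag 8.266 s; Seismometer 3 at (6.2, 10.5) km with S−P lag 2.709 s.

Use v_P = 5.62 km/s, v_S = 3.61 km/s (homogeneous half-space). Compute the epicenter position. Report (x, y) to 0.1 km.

Distance from S−P lag: d = Δt · v_P v_S / (v_P − v_S) = Δt · (5.62·3.61)/(5.62−3.61) ≈ 10.0936·Δt.
So d_Seismometer 1 = 53.78, d_Seismometer 2 = 83.43, d_Seismometer 3 = 27.34 km.
Circle about each station: (x − 11.8)² + (y − 42.3)² = 53.78²; (x − 37.7)² + (y − 59.7)² = 83.43²; (x − 6.2)² + (y − 10.5)² = 27.34².
Subtracting the Seismometer 1 equation from the Seismometer 2 and Seismometer 3 equations removes the quadratic terms:
51.8 x + 34.8 y = -1011.43
-11.2 x − 63.6 y = 364.97
Solving the 2×2 system: x ≈ -17.8, y ≈ -2.6 km.
Check against Seismometer 1 (with the unrounded x, y): √((x − 11.8)²+(y − 42.3)²) = 53.77 ≈ 53.78 km. ✓

-17.8 km east, -2.6 km north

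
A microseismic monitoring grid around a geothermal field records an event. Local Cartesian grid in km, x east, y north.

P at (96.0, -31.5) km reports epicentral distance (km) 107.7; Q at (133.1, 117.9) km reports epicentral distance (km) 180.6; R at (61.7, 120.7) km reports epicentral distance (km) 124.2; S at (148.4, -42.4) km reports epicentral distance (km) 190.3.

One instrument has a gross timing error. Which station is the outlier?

Solve using three stations at a time. Using Q, R, S (subtract circle equations pairwise → linear system) gives (x, y) ≈ (-26.4, 33.0).
Distances from that point to each station vs reported:
  P: calculated 138.3 vs reported 107.7 → residual 30.6 km
  Q: calculated 180.6 vs reported 180.6 → residual 0.0 km
  R: calculated 124.3 vs reported 124.2 → residual 0.1 km
  S: calculated 190.3 vs reported 190.3 → residual 0.0 km
Q, R, S are mutually consistent (residuals ≈ 0); P is off by 30.6 km.

P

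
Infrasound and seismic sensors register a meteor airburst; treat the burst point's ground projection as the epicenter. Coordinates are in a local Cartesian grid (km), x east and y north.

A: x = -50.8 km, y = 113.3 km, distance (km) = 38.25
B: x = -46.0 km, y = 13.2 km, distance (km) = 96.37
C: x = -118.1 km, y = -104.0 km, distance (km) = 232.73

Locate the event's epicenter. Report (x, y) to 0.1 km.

-13.7 km east, 104.0 km north

Circle about each station: (x + 50.8)² + (y − 113.3)² = 38.25²; (x + 46.0)² + (y − 13.2)² = 96.37²; (x + 118.1)² + (y + 104.0)² = 232.73².
Subtracting pairs of circle equations eliminates x²+y² and gives linear equations (the radical axes):
9.6 x − 200.2 y = -20951.40
-134.6 x − 434.6 y = -43354.11
Solving the 2×2 system: x ≈ -13.7, y ≈ 104.0 km.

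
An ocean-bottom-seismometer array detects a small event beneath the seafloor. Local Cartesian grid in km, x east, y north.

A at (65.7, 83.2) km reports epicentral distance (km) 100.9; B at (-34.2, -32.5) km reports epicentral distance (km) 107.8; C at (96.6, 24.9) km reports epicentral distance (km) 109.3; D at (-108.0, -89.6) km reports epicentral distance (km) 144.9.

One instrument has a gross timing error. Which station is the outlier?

Solve using three stations at a time. Using A, C, D (subtract circle equations pairwise → linear system) gives (x, y) ≈ (-12.6, 19.5).
Distances from that point to each station vs reported:
  A: calculated 100.9 vs reported 100.9 → residual 0.0 km
  B: calculated 56.3 vs reported 107.8 → residual 51.5 km
  C: calculated 109.3 vs reported 109.3 → residual 0.0 km
  D: calculated 144.9 vs reported 144.9 → residual 0.0 km
A, C, D are mutually consistent (residuals ≈ 0); B is off by 51.5 km.

B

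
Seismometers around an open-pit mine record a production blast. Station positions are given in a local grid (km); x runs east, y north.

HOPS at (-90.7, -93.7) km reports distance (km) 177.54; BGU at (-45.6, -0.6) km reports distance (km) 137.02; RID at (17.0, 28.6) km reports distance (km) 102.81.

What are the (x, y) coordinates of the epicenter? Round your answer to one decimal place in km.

(81.7, -51.3)

Circle about each station: (x + 90.7)² + (y + 93.7)² = 177.54²; (x + 45.6)² + (y + 0.6)² = 137.02²; (x − 17.0)² + (y − 28.6)² = 102.81².
Subtracting pairs of circle equations eliminates x²+y² and gives linear equations (the radical axes):
90.2 x + 186.2 y = -2180.49
215.4 x + 244.6 y = 5051.34
Solving the 2×2 system: x ≈ 81.7, y ≈ -51.3 km.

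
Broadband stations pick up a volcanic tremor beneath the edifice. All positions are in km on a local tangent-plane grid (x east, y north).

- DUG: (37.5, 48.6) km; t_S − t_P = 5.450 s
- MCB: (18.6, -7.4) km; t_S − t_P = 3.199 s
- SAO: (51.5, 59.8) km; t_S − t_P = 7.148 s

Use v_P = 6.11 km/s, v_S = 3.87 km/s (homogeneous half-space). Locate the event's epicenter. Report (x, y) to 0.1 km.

Distance from S−P lag: d = Δt · v_P v_S / (v_P − v_S) = Δt · (6.11·3.87)/(6.11−3.87) ≈ 10.5561·Δt.
So d_DUG = 57.53, d_MCB = 33.77, d_SAO = 75.46 km.
Circle about each station: (x − 37.5)² + (y − 48.6)² = 57.53²; (x − 18.6)² + (y + 7.4)² = 33.77²; (x − 51.5)² + (y − 59.8)² = 75.46².
Subtracting pairs of circle equations eliminates x²+y² and gives linear equations (the radical axes):
-37.8 x − 112.0 y = -1198.20
28.0 x + 22.4 y = 75.57
Solving the 2×2 system: x ≈ -8.0, y ≈ 13.4 km.
Check against DUG (with the unrounded x, y): √((x − 37.5)²+(y − 48.6)²) = 57.54 ≈ 57.53 km. ✓

(-8.0, 13.4)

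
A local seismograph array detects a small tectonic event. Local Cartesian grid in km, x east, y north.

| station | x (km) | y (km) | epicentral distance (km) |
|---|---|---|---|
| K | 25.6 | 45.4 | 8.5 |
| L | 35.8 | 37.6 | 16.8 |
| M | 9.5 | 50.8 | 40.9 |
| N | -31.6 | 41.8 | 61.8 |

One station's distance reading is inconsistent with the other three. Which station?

M

Solve using three stations at a time. Using K, L, N (subtract circle equations pairwise → linear system) gives (x, y) ≈ (29.2, 53.0).
Distances from that point to each station vs reported:
  K: calculated 8.4 vs reported 8.5 → residual 0.1 km
  L: calculated 16.7 vs reported 16.8 → residual 0.1 km
  M: calculated 19.8 vs reported 40.9 → residual 21.1 km
  N: calculated 61.8 vs reported 61.8 → residual 0.0 km
K, L, N are mutually consistent (residuals ≈ 0); M is off by 21.1 km.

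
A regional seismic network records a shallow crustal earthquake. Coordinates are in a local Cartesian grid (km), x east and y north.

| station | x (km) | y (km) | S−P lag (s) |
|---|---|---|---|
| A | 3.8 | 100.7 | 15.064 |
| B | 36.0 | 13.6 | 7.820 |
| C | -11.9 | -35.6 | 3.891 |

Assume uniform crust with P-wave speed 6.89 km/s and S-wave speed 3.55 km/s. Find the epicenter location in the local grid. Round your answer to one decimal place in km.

-17.2 km east, -7.6 km north

Distance from S−P lag: d = Δt · v_P v_S / (v_P − v_S) = Δt · (6.89·3.55)/(6.89−3.55) ≈ 7.3232·Δt.
So d_A = 110.32, d_B = 57.27, d_C = 28.49 km.
Circle about each station: (x − 3.8)² + (y − 100.7)² = 110.32²; (x − 36.0)² + (y − 13.6)² = 57.27²; (x + 11.9)² + (y + 35.6)² = 28.49².
Subtracting the A equation from the B and C equations removes the quadratic terms:
64.4 x − 174.2 y = 216.68
-31.4 x − 272.6 y = 2612.86
Solving the 2×2 system: x ≈ -17.2, y ≈ -7.6 km.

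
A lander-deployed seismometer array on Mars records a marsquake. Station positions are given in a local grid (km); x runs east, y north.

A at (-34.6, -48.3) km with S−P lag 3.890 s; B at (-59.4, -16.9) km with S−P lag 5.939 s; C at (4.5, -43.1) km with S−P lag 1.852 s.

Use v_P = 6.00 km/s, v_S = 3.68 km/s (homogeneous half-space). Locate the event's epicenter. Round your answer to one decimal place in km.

(-3.9, -27.6)

Distance from S−P lag: d = Δt · v_P v_S / (v_P − v_S) = Δt · (6.00·3.68)/(6.00−3.68) ≈ 9.5172·Δt.
So d_A = 37.02, d_B = 56.52, d_C = 17.63 km.
Circle about each station: (x + 34.6)² + (y + 48.3)² = 37.02²; (x + 59.4)² + (y + 16.9)² = 56.52²; (x − 4.5)² + (y + 43.1)² = 17.63².
Subtracting the A equation from the B and C equations removes the quadratic terms:
-49.6 x + 62.8 y = -1540.11
78.2 x + 10.4 y = -592.53
Solving the 2×2 system: x ≈ -3.9, y ≈ -27.6 km.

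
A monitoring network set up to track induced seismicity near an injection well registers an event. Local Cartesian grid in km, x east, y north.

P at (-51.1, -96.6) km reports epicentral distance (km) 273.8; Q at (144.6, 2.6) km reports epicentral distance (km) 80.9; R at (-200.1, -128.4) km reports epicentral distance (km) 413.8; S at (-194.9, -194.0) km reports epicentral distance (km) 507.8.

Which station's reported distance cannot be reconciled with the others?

Solve using three stations at a time. Using P, Q, R (subtract circle equations pairwise → linear system) gives (x, y) ≈ (155.7, 82.9).
Distances from that point to each station vs reported:
  P: calculated 273.8 vs reported 273.8 → residual 0.0 km
  Q: calculated 81.0 vs reported 80.9 → residual 0.1 km
  R: calculated 413.8 vs reported 413.8 → residual 0.0 km
  S: calculated 446.8 vs reported 507.8 → residual 61.0 km
P, Q, R are mutually consistent (residuals ≈ 0); S is off by 61.0 km.

S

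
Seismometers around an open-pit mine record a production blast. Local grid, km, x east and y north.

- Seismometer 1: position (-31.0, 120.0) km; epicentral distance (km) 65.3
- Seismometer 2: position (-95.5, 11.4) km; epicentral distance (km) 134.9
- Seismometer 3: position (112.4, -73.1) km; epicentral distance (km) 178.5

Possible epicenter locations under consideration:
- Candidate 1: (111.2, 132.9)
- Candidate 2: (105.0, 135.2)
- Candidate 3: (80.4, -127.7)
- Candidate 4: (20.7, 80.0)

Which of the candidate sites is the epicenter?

For each candidate, compare |candidate − station| to the reported distance:
Candidate 1: residuals Seismometer 1 77.5, Seismometer 2 104.9, Seismometer 3 27.5 → max 104.9 km
Candidate 2: residuals Seismometer 1 71.5, Seismometer 2 100.7, Seismometer 3 29.9 → max 100.7 km
Candidate 3: residuals Seismometer 1 206.3, Seismometer 2 89.4, Seismometer 3 115.2 → max 206.3 km
Candidate 4: residuals Seismometer 1 0.1, Seismometer 2 0.0, Seismometer 3 0.0 → max 0.1 km
Only Candidate 4 has all residuals ≈ 0.

Candidate 4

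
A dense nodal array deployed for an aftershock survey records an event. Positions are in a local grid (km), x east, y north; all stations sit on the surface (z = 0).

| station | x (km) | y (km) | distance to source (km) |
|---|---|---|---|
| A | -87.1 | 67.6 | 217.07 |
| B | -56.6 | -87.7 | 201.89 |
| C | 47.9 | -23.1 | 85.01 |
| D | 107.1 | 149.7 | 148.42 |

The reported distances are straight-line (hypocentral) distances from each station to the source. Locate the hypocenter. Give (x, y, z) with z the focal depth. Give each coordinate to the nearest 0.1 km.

Each station gives a sphere (x−x_i)² + (y−y_i)² + z² = d_i² (stations at z=0).
Subtracting the A sphere from B and C: z² cancels, leaving linear equations in x and y:
61.0 x − 310.6 y = 5098.49
270.0 x − 181.4 y = 30564.53
Solving: x ≈ 117.704, y ≈ 6.701 km (keep extra digits for the depth step; rounded: 117.7, 6.7).
Then from the A sphere: z² = 217.07² − (x + 87.1)² − (y − 67.6)² with x = 117.704, y = 6.701, so z ≈ 38.289 ≈ 38.3 km.

x ≈ 117.7 km, y ≈ 6.7 km, depth ≈ 38.3 km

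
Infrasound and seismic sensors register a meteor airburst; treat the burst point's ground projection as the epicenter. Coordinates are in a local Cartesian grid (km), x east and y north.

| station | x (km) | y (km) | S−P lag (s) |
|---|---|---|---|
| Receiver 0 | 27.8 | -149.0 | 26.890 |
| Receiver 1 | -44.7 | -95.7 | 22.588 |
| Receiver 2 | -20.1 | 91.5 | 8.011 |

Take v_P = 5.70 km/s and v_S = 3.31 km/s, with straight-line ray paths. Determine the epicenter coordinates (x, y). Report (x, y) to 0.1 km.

Distance from S−P lag: d = Δt · v_P v_S / (v_P − v_S) = Δt · (5.70·3.31)/(5.70−3.31) ≈ 7.8941·Δt.
So d_Receiver 0 = 212.27, d_Receiver 1 = 178.31, d_Receiver 2 = 63.24 km.
Circle about each station: (x − 27.8)² + (y + 149.0)² = 212.27²; (x + 44.7)² + (y + 95.7)² = 178.31²; (x + 20.1)² + (y − 91.5)² = 63.24².
Subtracting pairs of circle equations eliminates x²+y² and gives linear equations (the radical axes):
-145.0 x + 106.6 y = 1446.84
-95.8 x + 481.0 y = 26861.68
Solving the 2×2 system: x ≈ 36.4, y ≈ 63.1 km.
Check against Receiver 0 (with the unrounded x, y): √((x − 27.8)²+(y + 149.0)²) = 212.27 ≈ 212.27 km. ✓

(36.4, 63.1)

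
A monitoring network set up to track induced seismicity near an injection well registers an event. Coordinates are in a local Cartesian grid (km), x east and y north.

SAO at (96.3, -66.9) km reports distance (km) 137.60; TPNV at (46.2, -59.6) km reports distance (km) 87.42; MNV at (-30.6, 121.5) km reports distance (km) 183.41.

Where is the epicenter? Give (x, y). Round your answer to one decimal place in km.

-41.2 km east, -61.6 km north

Circle about each station: (x − 96.3)² + (y + 66.9)² = 137.60²; (x − 46.2)² + (y + 59.6)² = 87.42²; (x + 30.6)² + (y − 121.5)² = 183.41².
Subtracting pairs of circle equations eliminates x²+y² and gives linear equations (the radical axes):
-100.2 x + 14.6 y = 3228.80
-253.8 x + 376.8 y = -12756.16
Solving the 2×2 system: x ≈ -41.2, y ≈ -61.6 km.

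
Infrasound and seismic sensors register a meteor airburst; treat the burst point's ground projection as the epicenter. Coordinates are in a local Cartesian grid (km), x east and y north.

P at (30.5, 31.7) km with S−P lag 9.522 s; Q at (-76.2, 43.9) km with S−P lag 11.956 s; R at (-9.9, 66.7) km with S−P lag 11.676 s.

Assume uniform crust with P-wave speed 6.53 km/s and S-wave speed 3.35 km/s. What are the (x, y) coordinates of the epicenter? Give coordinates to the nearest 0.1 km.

(-17.1, -13.3)

Distance from S−P lag: d = Δt · v_P v_S / (v_P − v_S) = Δt · (6.53·3.35)/(6.53−3.35) ≈ 6.8791·Δt.
So d_P = 65.50, d_Q = 82.25, d_R = 80.32 km.
Circle about each station: (x − 30.5)² + (y − 31.7)² = 65.50²; (x + 76.2)² + (y − 43.9)² = 82.25²; (x + 9.9)² + (y − 66.7)² = 80.32².
Subtracting the P equation from the Q and R equations removes the quadratic terms:
-213.4 x + 24.4 y = 3323.70
-80.8 x + 70.0 y = 450.71
Solving the 2×2 system: x ≈ -17.1, y ≈ -13.3 km.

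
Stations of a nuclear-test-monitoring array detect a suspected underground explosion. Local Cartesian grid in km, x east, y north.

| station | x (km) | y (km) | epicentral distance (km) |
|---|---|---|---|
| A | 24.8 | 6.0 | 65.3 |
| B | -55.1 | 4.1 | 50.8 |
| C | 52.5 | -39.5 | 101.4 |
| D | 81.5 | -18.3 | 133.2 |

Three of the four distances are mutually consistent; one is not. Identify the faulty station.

Solve using three stations at a time. Using B, C, D (subtract circle equations pairwise → linear system) gives (x, y) ≈ (-48.8, -46.5).
Distances from that point to each station vs reported:
  A: calculated 90.4 vs reported 65.3 → residual 25.1 km
  B: calculated 51.0 vs reported 50.8 → residual 0.2 km
  C: calculated 101.5 vs reported 101.4 → residual 0.1 km
  D: calculated 133.3 vs reported 133.2 → residual 0.1 km
B, C, D are mutually consistent (residuals ≈ 0); A is off by 25.1 km.

A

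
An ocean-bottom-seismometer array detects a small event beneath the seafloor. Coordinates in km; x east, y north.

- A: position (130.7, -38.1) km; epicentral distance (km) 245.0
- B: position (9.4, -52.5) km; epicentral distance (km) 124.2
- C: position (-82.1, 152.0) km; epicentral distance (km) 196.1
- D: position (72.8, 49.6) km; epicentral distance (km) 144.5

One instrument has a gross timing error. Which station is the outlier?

Solve using three stations at a time. Using A, B, C (subtract circle equations pairwise → linear system) gives (x, y) ≈ (-114.3, -41.4).
Distances from that point to each station vs reported:
  A: calculated 245.0 vs reported 245.0 → residual 0.0 km
  B: calculated 124.1 vs reported 124.2 → residual 0.1 km
  C: calculated 196.1 vs reported 196.1 → residual 0.0 km
  D: calculated 208.0 vs reported 144.5 → residual 63.5 km
A, B, C are mutually consistent (residuals ≈ 0); D is off by 63.5 km.

D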